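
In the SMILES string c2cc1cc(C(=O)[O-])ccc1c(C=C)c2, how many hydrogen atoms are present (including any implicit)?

9

Hydrogens are implicit in SMILES; fill each atom to its normal valence:
  6 × C (aromatic): 1 H each → 6
  4 × C (aromatic): no H
  1 × C: 2 H
  1 × C: 1 H
  1 × C: no H
  1 × O: no H
  1 × O (charge -1): no H
  Total hydrogens = 9.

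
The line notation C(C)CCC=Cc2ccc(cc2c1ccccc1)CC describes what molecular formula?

C20H24

Heavy atoms from the SMILES: 20 C.
Implicit hydrogens by atom environment:
  8 × C (aromatic): 1 H each → 8
  4 × C: 2 H each → 8
  4 × C (aromatic): no H
  2 × C: 3 H each → 6
  2 × C: 1 H each → 2
  Total hydrogens = 24.
Molecular formula: C20H24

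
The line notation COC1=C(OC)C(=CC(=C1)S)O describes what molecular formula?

Heavy atoms from the SMILES: 8 C, 3 O, 1 S.
Implicit hydrogens by atom environment:
  4 × C (aromatic): no H
  2 × C: 3 H each → 6
  2 × C (aromatic): 1 H each → 2
  2 × O: no H
  1 × O: 1 H
  1 × S: 1 H
  Total hydrogens = 10.
Molecular formula: C8H10O3S

C8H10O3S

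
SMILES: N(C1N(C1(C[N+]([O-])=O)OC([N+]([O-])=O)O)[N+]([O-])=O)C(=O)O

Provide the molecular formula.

C5H7N5O10

Heavy atoms from the SMILES: 5 C, 5 N, 10 O.
Implicit hydrogens by atom environment:
  5 × O: no H
  3 × N (charge +1): no H
  3 × O (charge -1): no H
  2 × C: 1 H each → 2
  2 × C: no H
  2 × O: 1 H each → 2
  1 × C: 2 H
  1 × N: 1 H
  1 × N: no H
  Total hydrogens = 7.
Molecular formula: C5H7N5O10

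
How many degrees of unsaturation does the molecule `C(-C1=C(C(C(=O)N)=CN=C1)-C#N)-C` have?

7

Molecular formula from the SMILES: C9H9N3O.
DoU = (2C + 2 + N − H − X)/2 = (2·9 + 2 + 3 − 9 − 0)/2 = 14/2 = 7.
(Structurally: 1 ring(s) + 6 π bond(s) = 7.)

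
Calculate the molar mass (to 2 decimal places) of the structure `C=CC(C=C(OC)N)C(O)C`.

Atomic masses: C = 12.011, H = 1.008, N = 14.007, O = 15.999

157.21

Molecular formula: C8H15NO2.
M = 8×12.011 + 15×1.008 + 1×14.007 + 2×15.999 = 157.21 g/mol.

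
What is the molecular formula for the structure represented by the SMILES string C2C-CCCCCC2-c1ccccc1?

Heavy atoms from the SMILES: 14 C.
Implicit hydrogens by atom environment:
  7 × C: 2 H each → 14
  5 × C (aromatic): 1 H each → 5
  1 × C: 1 H
  1 × C (aromatic): no H
  Total hydrogens = 20.
Molecular formula: C14H20

C14H20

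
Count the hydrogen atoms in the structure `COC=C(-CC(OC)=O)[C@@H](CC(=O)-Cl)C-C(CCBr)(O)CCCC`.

Hydrogens are implicit in SMILES; fill each atom to its normal valence:
  8 × C: 2 H each → 16
  4 × C: no H
  4 × O: no H
  3 × C: 3 H each → 9
  2 × C: 1 H each → 2
  1 × Br: no H
  1 × Cl: no H
  1 × O: 1 H
  Total hydrogens = 28.

28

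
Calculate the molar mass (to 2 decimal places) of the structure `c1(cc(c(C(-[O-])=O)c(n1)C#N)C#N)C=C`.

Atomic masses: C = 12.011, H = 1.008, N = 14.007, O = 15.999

Molecular formula: C10H4N3O2-.
M = 10×12.011 + 4×1.008 + 3×14.007 + 2×15.999 = 198.16 g/mol.

198.16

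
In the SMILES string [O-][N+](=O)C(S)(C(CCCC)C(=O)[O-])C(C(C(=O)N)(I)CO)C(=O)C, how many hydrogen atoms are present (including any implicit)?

20

Hydrogens are implicit in SMILES; fill each atom to its normal valence:
  5 × C: no H
  4 × C: 2 H each → 8
  4 × O: no H
  2 × C: 3 H each → 6
  2 × C: 1 H each → 2
  2 × O (charge -1): no H
  1 × I: no H
  1 × N: 2 H
  1 × N (charge +1): no H
  1 × O: 1 H
  1 × S: 1 H
  Total hydrogens = 20.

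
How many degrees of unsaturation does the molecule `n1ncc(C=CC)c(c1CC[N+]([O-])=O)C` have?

Molecular formula from the SMILES: C10H13N3O2.
DoU = (2C + 2 + N − H − X)/2 = (2·10 + 2 + 3 − 13 − 0)/2 = 12/2 = 6.
(Structurally: 1 ring(s) + 5 π bond(s) = 6.)

6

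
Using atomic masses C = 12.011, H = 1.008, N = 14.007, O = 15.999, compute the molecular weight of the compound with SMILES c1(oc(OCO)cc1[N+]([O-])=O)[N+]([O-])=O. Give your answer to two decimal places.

204.09

Molecular formula: C5H4N2O7.
M = 5×12.011 + 4×1.008 + 2×14.007 + 7×15.999 = 204.09 g/mol.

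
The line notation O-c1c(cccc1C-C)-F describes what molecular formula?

C8H9FO

Heavy atoms from the SMILES: 8 C, 1 F, 1 O.
Implicit hydrogens by atom environment:
  3 × C (aromatic): 1 H each → 3
  3 × C (aromatic): no H
  1 × C: 3 H
  1 × C: 2 H
  1 × F: no H
  1 × O: 1 H
  Total hydrogens = 9.
Molecular formula: C8H9FO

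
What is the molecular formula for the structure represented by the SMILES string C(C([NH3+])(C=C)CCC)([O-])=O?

Heavy atoms from the SMILES: 7 C, 1 N, 2 O.
Implicit hydrogens by atom environment:
  3 × C: 2 H each → 6
  2 × C: no H
  1 × C: 3 H
  1 × C: 1 H
  1 × N (charge +1): 3 H
  1 × O: no H
  1 × O (charge -1): no H
  Total hydrogens = 13.
Molecular formula: C7H13NO2

C7H13NO2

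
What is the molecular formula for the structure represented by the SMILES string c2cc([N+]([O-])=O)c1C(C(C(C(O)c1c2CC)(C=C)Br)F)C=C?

C16H17BrFNO3

Heavy atoms from the SMILES: 1 Br, 16 C, 1 F, 1 N, 3 O.
Implicit hydrogens by atom environment:
  5 × C: 1 H each → 5
  4 × C (aromatic): no H
  3 × C: 2 H each → 6
  2 × C (aromatic): 1 H each → 2
  1 × Br: no H
  1 × C: 3 H
  1 × C: no H
  1 × F: no H
  1 × N (charge +1): no H
  1 × O: 1 H
  1 × O: no H
  1 × O (charge -1): no H
  Total hydrogens = 17.
Molecular formula: C16H17BrFNO3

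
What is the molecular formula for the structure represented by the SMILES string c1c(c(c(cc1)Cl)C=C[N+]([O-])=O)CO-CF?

C10H9ClFNO3

Heavy atoms from the SMILES: 10 C, 1 Cl, 1 F, 1 N, 3 O.
Implicit hydrogens by atom environment:
  3 × C (aromatic): 1 H each → 3
  3 × C (aromatic): no H
  2 × C: 2 H each → 4
  2 × C: 1 H each → 2
  2 × O: no H
  1 × Cl: no H
  1 × F: no H
  1 × N (charge +1): no H
  1 × O (charge -1): no H
  Total hydrogens = 9.
Molecular formula: C10H9ClFNO3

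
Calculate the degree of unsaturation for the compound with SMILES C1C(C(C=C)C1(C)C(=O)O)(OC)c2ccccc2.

Molecular formula from the SMILES: C15H18O3.
DoU = (2C + 2 + N − H − X)/2 = (2·15 + 2 + 0 − 18 − 0)/2 = 14/2 = 7.
(Structurally: 2 ring(s) + 5 π bond(s) = 7.)

7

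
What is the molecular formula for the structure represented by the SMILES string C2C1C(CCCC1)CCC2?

Heavy atoms from the SMILES: 10 C.
Implicit hydrogens by atom environment:
  8 × C: 2 H each → 16
  2 × C: 1 H each → 2
  Total hydrogens = 18.
Molecular formula: C10H18

C10H18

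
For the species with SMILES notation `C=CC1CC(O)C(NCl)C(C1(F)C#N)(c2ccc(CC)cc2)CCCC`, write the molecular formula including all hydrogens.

Heavy atoms from the SMILES: 21 C, 1 Cl, 1 F, 2 N, 1 O.
Implicit hydrogens by atom environment:
  6 × C: 2 H each → 12
  4 × C: 1 H each → 4
  4 × C (aromatic): 1 H each → 4
  3 × C: no H
  2 × C: 3 H each → 6
  2 × C (aromatic): no H
  1 × Cl: no H
  1 × F: no H
  1 × N: 1 H
  1 × N: no H
  1 × O: 1 H
  Total hydrogens = 28.
Molecular formula: C21H28ClFN2O

C21H28ClFN2O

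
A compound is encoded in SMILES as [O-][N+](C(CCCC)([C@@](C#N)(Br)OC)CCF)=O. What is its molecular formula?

C10H16BrFN2O3

Heavy atoms from the SMILES: 1 Br, 10 C, 1 F, 2 N, 3 O.
Implicit hydrogens by atom environment:
  5 × C: 2 H each → 10
  3 × C: no H
  2 × C: 3 H each → 6
  2 × O: no H
  1 × Br: no H
  1 × F: no H
  1 × N: no H
  1 × N (charge +1): no H
  1 × O (charge -1): no H
  Total hydrogens = 16.
Molecular formula: C10H16BrFN2O3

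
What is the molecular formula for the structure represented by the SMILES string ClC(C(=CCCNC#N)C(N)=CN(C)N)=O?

Heavy atoms from the SMILES: 9 C, 1 Cl, 5 N, 1 O.
Implicit hydrogens by atom environment:
  4 × C: no H
  2 × C: 2 H each → 4
  2 × C: 1 H each → 2
  2 × N: 2 H each → 4
  2 × N: no H
  1 × C: 3 H
  1 × Cl: no H
  1 × N: 1 H
  1 × O: no H
  Total hydrogens = 14.
Molecular formula: C9H14ClN5O

C9H14ClN5O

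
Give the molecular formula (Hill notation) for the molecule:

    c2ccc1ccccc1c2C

C11H10

Heavy atoms from the SMILES: 11 C.
Implicit hydrogens by atom environment:
  7 × C (aromatic): 1 H each → 7
  3 × C (aromatic): no H
  1 × C: 3 H
  Total hydrogens = 10.
Molecular formula: C11H10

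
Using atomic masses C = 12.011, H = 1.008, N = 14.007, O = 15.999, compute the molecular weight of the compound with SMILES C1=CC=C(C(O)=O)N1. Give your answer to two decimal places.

Molecular formula: C5H5NO2.
M = 5×12.011 + 5×1.008 + 1×14.007 + 2×15.999 = 111.10 g/mol.

111.10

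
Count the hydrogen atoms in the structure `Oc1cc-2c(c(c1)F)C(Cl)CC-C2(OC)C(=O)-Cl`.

Hydrogens are implicit in SMILES; fill each atom to its normal valence:
  4 × C (aromatic): no H
  2 × C: 2 H each → 4
  2 × C (aromatic): 1 H each → 2
  2 × C: no H
  2 × Cl: no H
  2 × O: no H
  1 × C: 3 H
  1 × C: 1 H
  1 × F: no H
  1 × O: 1 H
  Total hydrogens = 11.

11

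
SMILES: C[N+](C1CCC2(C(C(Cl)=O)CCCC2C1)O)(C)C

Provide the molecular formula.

Heavy atoms from the SMILES: 14 C, 1 Cl, 1 N, 2 O.
Implicit hydrogens by atom environment:
  6 × C: 2 H each → 12
  3 × C: 3 H each → 9
  3 × C: 1 H each → 3
  2 × C: no H
  1 × Cl: no H
  1 × N (charge +1): no H
  1 × O: 1 H
  1 × O: no H
  Total hydrogens = 25.
Net charge +1.
Molecular formula: C14H25ClNO2+

C14H25ClNO2+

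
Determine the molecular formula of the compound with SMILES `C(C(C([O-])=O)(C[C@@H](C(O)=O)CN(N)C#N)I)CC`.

Heavy atoms from the SMILES: 10 C, 1 I, 3 N, 4 O.
Implicit hydrogens by atom environment:
  4 × C: 2 H each → 8
  4 × C: no H
  2 × N: no H
  2 × O: no H
  1 × C: 3 H
  1 × C: 1 H
  1 × I: no H
  1 × N: 2 H
  1 × O: 1 H
  1 × O (charge -1): no H
  Total hydrogens = 15.
Net charge -1.
Molecular formula: C10H15IN3O4-

C10H15IN3O4-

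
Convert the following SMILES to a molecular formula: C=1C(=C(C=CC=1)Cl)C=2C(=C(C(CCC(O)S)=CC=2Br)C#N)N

Heavy atoms from the SMILES: 1 Br, 16 C, 1 Cl, 2 N, 1 O, 1 S.
Implicit hydrogens by atom environment:
  7 × C (aromatic): no H
  5 × C (aromatic): 1 H each → 5
  2 × C: 2 H each → 4
  1 × Br: no H
  1 × C: 1 H
  1 × C: no H
  1 × Cl: no H
  1 × N: 2 H
  1 × N: no H
  1 × O: 1 H
  1 × S: 1 H
  Total hydrogens = 14.
Molecular formula: C16H14BrClN2OS

C16H14BrClN2OS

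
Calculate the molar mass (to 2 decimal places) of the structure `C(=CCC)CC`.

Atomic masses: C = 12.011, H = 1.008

Molecular formula: C6H12.
M = 6×12.011 + 12×1.008 = 84.16 g/mol.

84.16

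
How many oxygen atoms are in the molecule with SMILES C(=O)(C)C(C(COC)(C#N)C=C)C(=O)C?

The symbol for oxygen appears 3 times in the SMILES.

3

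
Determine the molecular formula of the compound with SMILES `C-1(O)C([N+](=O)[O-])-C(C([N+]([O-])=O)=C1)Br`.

C5H5BrN2O5

Heavy atoms from the SMILES: 1 Br, 5 C, 2 N, 5 O.
Implicit hydrogens by atom environment:
  4 × C: 1 H each → 4
  2 × N (charge +1): no H
  2 × O: no H
  2 × O (charge -1): no H
  1 × Br: no H
  1 × C: no H
  1 × O: 1 H
  Total hydrogens = 5.
Molecular formula: C5H5BrN2O5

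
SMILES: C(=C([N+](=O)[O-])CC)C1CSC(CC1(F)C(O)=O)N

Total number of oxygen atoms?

4

The symbol for oxygen appears 4 times in the SMILES.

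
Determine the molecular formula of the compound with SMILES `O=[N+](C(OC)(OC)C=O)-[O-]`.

Heavy atoms from the SMILES: 4 C, 1 N, 5 O.
Implicit hydrogens by atom environment:
  4 × O: no H
  2 × C: 3 H each → 6
  1 × C: 1 H
  1 × C: no H
  1 × N (charge +1): no H
  1 × O (charge -1): no H
  Total hydrogens = 7.
Molecular formula: C4H7NO5

C4H7NO5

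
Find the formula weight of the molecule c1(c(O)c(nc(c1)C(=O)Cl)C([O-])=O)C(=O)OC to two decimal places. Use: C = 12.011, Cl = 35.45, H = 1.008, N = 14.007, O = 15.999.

Molecular formula: C9H5ClNO6-.
M = 9×12.011 + 1×35.45 + 5×1.008 + 1×14.007 + 6×15.999 = 258.59 g/mol.

258.59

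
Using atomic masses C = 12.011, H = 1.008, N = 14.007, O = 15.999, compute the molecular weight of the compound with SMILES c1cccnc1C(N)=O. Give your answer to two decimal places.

Molecular formula: C6H6N2O.
M = 6×12.011 + 6×1.008 + 2×14.007 + 1×15.999 = 122.13 g/mol.

122.13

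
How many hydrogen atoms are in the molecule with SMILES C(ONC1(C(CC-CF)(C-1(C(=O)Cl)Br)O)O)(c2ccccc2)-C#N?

Hydrogens are implicit in SMILES; fill each atom to its normal valence:
  5 × C (aromatic): 1 H each → 5
  5 × C: no H
  3 × C: 2 H each → 6
  2 × O: 1 H each → 2
  2 × O: no H
  1 × Br: no H
  1 × C: 1 H
  1 × C (aromatic): no H
  1 × Cl: no H
  1 × F: no H
  1 × N: 1 H
  1 × N: no H
  Total hydrogens = 15.

15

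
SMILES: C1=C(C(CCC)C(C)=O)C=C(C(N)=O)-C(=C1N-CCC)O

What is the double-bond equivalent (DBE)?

6

Molecular formula from the SMILES: C16H24N2O3.
DoU = (2C + 2 + N − H − X)/2 = (2·16 + 2 + 2 − 24 − 0)/2 = 12/2 = 6.
(Structurally: 1 ring(s) + 5 π bond(s) = 6.)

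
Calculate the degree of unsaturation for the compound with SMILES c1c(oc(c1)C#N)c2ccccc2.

Molecular formula from the SMILES: C11H7NO.
DoU = (2C + 2 + N − H − X)/2 = (2·11 + 2 + 1 − 7 − 0)/2 = 18/2 = 9.
(Structurally: 2 ring(s) + 7 π bond(s) = 9.)

9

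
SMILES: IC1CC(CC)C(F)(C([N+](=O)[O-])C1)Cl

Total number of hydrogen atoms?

12

Hydrogens are implicit in SMILES; fill each atom to its normal valence:
  3 × C: 2 H each → 6
  3 × C: 1 H each → 3
  1 × C: 3 H
  1 × C: no H
  1 × Cl: no H
  1 × F: no H
  1 × I: no H
  1 × N (charge +1): no H
  1 × O: no H
  1 × O (charge -1): no H
  Total hydrogens = 12.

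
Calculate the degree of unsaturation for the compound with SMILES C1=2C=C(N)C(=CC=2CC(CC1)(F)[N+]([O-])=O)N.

Molecular formula from the SMILES: C10H12FN3O2.
DoU = (2C + 2 + N − H − X)/2 = (2·10 + 2 + 3 − 12 − 1)/2 = 12/2 = 6.
(Structurally: 2 ring(s) + 4 π bond(s) = 6.)

6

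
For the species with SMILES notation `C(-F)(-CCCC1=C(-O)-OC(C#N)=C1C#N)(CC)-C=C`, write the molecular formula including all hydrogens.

C14H15FN2O2

Heavy atoms from the SMILES: 14 C, 1 F, 2 N, 2 O.
Implicit hydrogens by atom environment:
  5 × C: 2 H each → 10
  4 × C (aromatic): no H
  3 × C: no H
  2 × N: no H
  1 × C: 3 H
  1 × C: 1 H
  1 × F: no H
  1 × O: 1 H
  1 × O (aromatic): no H
  Total hydrogens = 15.
Molecular formula: C14H15FN2O2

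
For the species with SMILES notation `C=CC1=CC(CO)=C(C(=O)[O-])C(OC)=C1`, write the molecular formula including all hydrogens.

Heavy atoms from the SMILES: 11 C, 4 O.
Implicit hydrogens by atom environment:
  4 × C (aromatic): no H
  2 × C: 2 H each → 4
  2 × C (aromatic): 1 H each → 2
  2 × O: no H
  1 × C: 3 H
  1 × C: 1 H
  1 × C: no H
  1 × O: 1 H
  1 × O (charge -1): no H
  Total hydrogens = 11.
Net charge -1.
Molecular formula: C11H11O4-

C11H11O4-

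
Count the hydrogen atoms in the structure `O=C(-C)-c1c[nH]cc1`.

7

Hydrogens are implicit in SMILES; fill each atom to its normal valence:
  3 × C (aromatic): 1 H each → 3
  1 × C: 3 H
  1 × C (aromatic): no H
  1 × C: no H
  1 × N (aromatic): 1 H
  1 × O: no H
  Total hydrogens = 7.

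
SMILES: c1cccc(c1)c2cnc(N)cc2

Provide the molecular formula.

C11H10N2

Heavy atoms from the SMILES: 11 C, 2 N.
Implicit hydrogens by atom environment:
  8 × C (aromatic): 1 H each → 8
  3 × C (aromatic): no H
  1 × N: 2 H
  1 × N (aromatic): no H
  Total hydrogens = 10.
Molecular formula: C11H10N2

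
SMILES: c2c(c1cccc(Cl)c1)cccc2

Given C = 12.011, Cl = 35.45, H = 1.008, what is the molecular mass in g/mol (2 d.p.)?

188.65

Molecular formula: C12H9Cl.
M = 12×12.011 + 1×35.45 + 9×1.008 = 188.65 g/mol.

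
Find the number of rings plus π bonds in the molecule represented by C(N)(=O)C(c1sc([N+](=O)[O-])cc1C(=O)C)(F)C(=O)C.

7

Molecular formula from the SMILES: C10H9FN2O5S.
DoU = (2C + 2 + N − H − X)/2 = (2·10 + 2 + 2 − 9 − 1)/2 = 14/2 = 7.
(Structurally: 1 ring(s) + 6 π bond(s) = 7.)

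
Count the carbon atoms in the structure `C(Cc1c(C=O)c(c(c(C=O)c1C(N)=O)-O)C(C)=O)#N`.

13

The symbol for carbon appears 13 times in the SMILES. Lowercase c denotes aromatic carbon and counts toward C.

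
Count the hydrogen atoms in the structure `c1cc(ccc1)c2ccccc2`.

10

Hydrogens are implicit in SMILES; fill each atom to its normal valence:
  10 × C (aromatic): 1 H each → 10
  2 × C (aromatic): no H
  Total hydrogens = 10.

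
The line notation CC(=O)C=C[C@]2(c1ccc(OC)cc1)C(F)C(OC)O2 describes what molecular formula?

C15H17FO4

Heavy atoms from the SMILES: 15 C, 1 F, 4 O.
Implicit hydrogens by atom environment:
  4 × C: 1 H each → 4
  4 × C (aromatic): 1 H each → 4
  4 × O: no H
  3 × C: 3 H each → 9
  2 × C: no H
  2 × C (aromatic): no H
  1 × F: no H
  Total hydrogens = 17.
Molecular formula: C15H17FO4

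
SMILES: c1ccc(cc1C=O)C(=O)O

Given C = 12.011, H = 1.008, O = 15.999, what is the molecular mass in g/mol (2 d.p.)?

150.13

Molecular formula: C8H6O3.
M = 8×12.011 + 6×1.008 + 3×15.999 = 150.13 g/mol.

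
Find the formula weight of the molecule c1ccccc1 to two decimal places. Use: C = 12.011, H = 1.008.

78.11

Molecular formula: C6H6.
M = 6×12.011 + 6×1.008 = 78.11 g/mol.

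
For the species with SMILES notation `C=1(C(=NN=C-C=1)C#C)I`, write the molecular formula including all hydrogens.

C6H3IN2

Heavy atoms from the SMILES: 6 C, 1 I, 2 N.
Implicit hydrogens by atom environment:
  2 × C (aromatic): 1 H each → 2
  2 × C (aromatic): no H
  2 × N (aromatic): no H
  1 × C: 1 H
  1 × C: no H
  1 × I: no H
  Total hydrogens = 3.
Molecular formula: C6H3IN2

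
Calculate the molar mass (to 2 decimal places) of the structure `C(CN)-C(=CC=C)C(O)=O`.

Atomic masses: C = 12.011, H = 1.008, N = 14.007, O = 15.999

141.17

Molecular formula: C7H11NO2.
M = 7×12.011 + 11×1.008 + 1×14.007 + 2×15.999 = 141.17 g/mol.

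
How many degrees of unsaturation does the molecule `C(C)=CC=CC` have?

2

Molecular formula from the SMILES: C6H10.
DoU = (2C + 2 + N − H − X)/2 = (2·6 + 2 + 0 − 10 − 0)/2 = 4/2 = 2.
(Structurally: 0 ring(s) + 2 π bond(s) = 2.)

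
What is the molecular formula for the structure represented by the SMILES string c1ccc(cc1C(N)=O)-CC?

C9H11NO

Heavy atoms from the SMILES: 9 C, 1 N, 1 O.
Implicit hydrogens by atom environment:
  4 × C (aromatic): 1 H each → 4
  2 × C (aromatic): no H
  1 × C: 3 H
  1 × C: 2 H
  1 × C: no H
  1 × N: 2 H
  1 × O: no H
  Total hydrogens = 11.
Molecular formula: C9H11NO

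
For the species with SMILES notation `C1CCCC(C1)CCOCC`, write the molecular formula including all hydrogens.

Heavy atoms from the SMILES: 10 C, 1 O.
Implicit hydrogens by atom environment:
  8 × C: 2 H each → 16
  1 × C: 3 H
  1 × C: 1 H
  1 × O: no H
  Total hydrogens = 20.
Molecular formula: C10H20O

C10H20O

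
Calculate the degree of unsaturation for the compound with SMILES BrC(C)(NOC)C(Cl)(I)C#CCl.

2

Molecular formula from the SMILES: C6H7BrCl2INO.
DoU = (2C + 2 + N − H − X)/2 = (2·6 + 2 + 1 − 7 − 4)/2 = 4/2 = 2.
(Structurally: 0 ring(s) + 2 π bond(s) = 2.)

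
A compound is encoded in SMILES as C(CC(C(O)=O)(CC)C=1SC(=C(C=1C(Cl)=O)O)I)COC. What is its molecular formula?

Heavy atoms from the SMILES: 13 C, 1 Cl, 1 I, 5 O, 1 S.
Implicit hydrogens by atom environment:
  4 × C: 2 H each → 8
  4 × C (aromatic): no H
  3 × C: no H
  3 × O: no H
  2 × C: 3 H each → 6
  2 × O: 1 H each → 2
  1 × Cl: no H
  1 × I: no H
  1 × S (aromatic): no H
  Total hydrogens = 16.
Molecular formula: C13H16ClIO5S

C13H16ClIO5S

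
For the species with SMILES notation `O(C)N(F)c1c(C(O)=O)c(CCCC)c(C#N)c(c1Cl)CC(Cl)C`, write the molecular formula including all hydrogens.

Heavy atoms from the SMILES: 16 C, 2 Cl, 1 F, 2 N, 3 O.
Implicit hydrogens by atom environment:
  6 × C (aromatic): no H
  4 × C: 2 H each → 8
  3 × C: 3 H each → 9
  2 × C: no H
  2 × Cl: no H
  2 × N: no H
  2 × O: no H
  1 × C: 1 H
  1 × F: no H
  1 × O: 1 H
  Total hydrogens = 19.
Molecular formula: C16H19Cl2FN2O3

C16H19Cl2FN2O3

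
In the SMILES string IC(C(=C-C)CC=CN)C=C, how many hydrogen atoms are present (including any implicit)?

14

Hydrogens are implicit in SMILES; fill each atom to its normal valence:
  5 × C: 1 H each → 5
  2 × C: 2 H each → 4
  1 × C: 3 H
  1 × C: no H
  1 × I: no H
  1 × N: 2 H
  Total hydrogens = 14.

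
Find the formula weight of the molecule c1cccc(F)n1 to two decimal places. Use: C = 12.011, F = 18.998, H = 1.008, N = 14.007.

97.09

Molecular formula: C5H4FN.
M = 5×12.011 + 1×18.998 + 4×1.008 + 1×14.007 = 97.09 g/mol.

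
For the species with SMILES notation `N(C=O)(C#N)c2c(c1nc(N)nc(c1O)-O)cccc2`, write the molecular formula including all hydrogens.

C12H9N5O3

Heavy atoms from the SMILES: 12 C, 5 N, 3 O.
Implicit hydrogens by atom environment:
  6 × C (aromatic): no H
  4 × C (aromatic): 1 H each → 4
  2 × N (aromatic): no H
  2 × N: no H
  2 × O: 1 H each → 2
  1 × C: 1 H
  1 × C: no H
  1 × N: 2 H
  1 × O: no H
  Total hydrogens = 9.
Molecular formula: C12H9N5O3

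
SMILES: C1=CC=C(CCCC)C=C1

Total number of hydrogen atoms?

Hydrogens are implicit in SMILES; fill each atom to its normal valence:
  5 × C (aromatic): 1 H each → 5
  3 × C: 2 H each → 6
  1 × C: 3 H
  1 × C (aromatic): no H
  Total hydrogens = 14.

14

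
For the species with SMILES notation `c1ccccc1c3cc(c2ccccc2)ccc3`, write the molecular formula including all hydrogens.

C18H14

Heavy atoms from the SMILES: 18 C.
Implicit hydrogens by atom environment:
  14 × C (aromatic): 1 H each → 14
  4 × C (aromatic): no H
  Total hydrogens = 14.
Molecular formula: C18H14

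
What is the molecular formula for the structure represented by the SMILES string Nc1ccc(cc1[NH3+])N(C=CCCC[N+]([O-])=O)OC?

Heavy atoms from the SMILES: 12 C, 4 N, 3 O.
Implicit hydrogens by atom environment:
  3 × C: 2 H each → 6
  3 × C (aromatic): 1 H each → 3
  3 × C (aromatic): no H
  2 × C: 1 H each → 2
  2 × O: no H
  1 × C: 3 H
  1 × N (charge +1): 3 H
  1 × N: 2 H
  1 × N: no H
  1 × N (charge +1): no H
  1 × O (charge -1): no H
  Total hydrogens = 19.
Net charge +1.
Molecular formula: C12H19N4O3+

C12H19N4O3+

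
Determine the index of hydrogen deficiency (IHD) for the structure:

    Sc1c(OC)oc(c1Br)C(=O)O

Molecular formula from the SMILES: C6H5BrO4S.
DoU = (2C + 2 + N − H − X)/2 = (2·6 + 2 + 0 − 5 − 1)/2 = 8/2 = 4.
(Structurally: 1 ring(s) + 3 π bond(s) = 4.)

4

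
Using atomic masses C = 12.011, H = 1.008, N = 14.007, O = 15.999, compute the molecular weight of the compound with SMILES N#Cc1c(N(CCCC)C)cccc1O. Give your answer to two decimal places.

204.27

Molecular formula: C12H16N2O.
M = 12×12.011 + 16×1.008 + 2×14.007 + 1×15.999 = 204.27 g/mol.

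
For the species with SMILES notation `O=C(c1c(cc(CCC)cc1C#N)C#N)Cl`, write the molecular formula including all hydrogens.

Heavy atoms from the SMILES: 12 C, 1 Cl, 2 N, 1 O.
Implicit hydrogens by atom environment:
  4 × C (aromatic): no H
  3 × C: no H
  2 × C: 2 H each → 4
  2 × C (aromatic): 1 H each → 2
  2 × N: no H
  1 × C: 3 H
  1 × Cl: no H
  1 × O: no H
  Total hydrogens = 9.
Molecular formula: C12H9ClN2O

C12H9ClN2O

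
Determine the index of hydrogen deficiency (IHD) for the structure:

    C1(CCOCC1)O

Molecular formula from the SMILES: C5H10O2.
DoU = (2C + 2 + N − H − X)/2 = (2·5 + 2 + 0 − 10 − 0)/2 = 2/2 = 1.
(Structurally: 1 ring(s) + 0 π bond(s) = 1.)

1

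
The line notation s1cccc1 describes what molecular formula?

C4H4S

Heavy atoms from the SMILES: 4 C, 1 S.
Implicit hydrogens by atom environment:
  4 × C (aromatic): 1 H each → 4
  1 × S (aromatic): no H
  Total hydrogens = 4.
Molecular formula: C4H4S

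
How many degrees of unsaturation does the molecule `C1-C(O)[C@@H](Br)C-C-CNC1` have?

Molecular formula from the SMILES: C7H14BrNO.
DoU = (2C + 2 + N − H − X)/2 = (2·7 + 2 + 1 − 14 − 1)/2 = 2/2 = 1.
(Structurally: 1 ring(s) + 0 π bond(s) = 1.)

1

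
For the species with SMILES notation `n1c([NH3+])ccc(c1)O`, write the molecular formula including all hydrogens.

C5H7N2O+

Heavy atoms from the SMILES: 5 C, 2 N, 1 O.
Implicit hydrogens by atom environment:
  3 × C (aromatic): 1 H each → 3
  2 × C (aromatic): no H
  1 × N (charge +1): 3 H
  1 × N (aromatic): no H
  1 × O: 1 H
  Total hydrogens = 7.
Net charge +1.
Molecular formula: C5H7N2O+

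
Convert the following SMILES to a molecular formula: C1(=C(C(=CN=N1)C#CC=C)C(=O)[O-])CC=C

C12H9N2O2-

Heavy atoms from the SMILES: 12 C, 2 N, 2 O.
Implicit hydrogens by atom environment:
  3 × C: 2 H each → 6
  3 × C (aromatic): no H
  3 × C: no H
  2 × C: 1 H each → 2
  2 × N (aromatic): no H
  1 × C (aromatic): 1 H
  1 × O: no H
  1 × O (charge -1): no H
  Total hydrogens = 9.
Net charge -1.
Molecular formula: C12H9N2O2-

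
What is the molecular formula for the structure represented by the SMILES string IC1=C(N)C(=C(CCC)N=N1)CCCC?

Heavy atoms from the SMILES: 11 C, 1 I, 3 N.
Implicit hydrogens by atom environment:
  5 × C: 2 H each → 10
  4 × C (aromatic): no H
  2 × C: 3 H each → 6
  2 × N (aromatic): no H
  1 × I: no H
  1 × N: 2 H
  Total hydrogens = 18.
Molecular formula: C11H18IN3

C11H18IN3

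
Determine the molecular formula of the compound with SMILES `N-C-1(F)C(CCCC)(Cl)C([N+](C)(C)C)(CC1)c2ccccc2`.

Heavy atoms from the SMILES: 18 C, 1 Cl, 1 F, 2 N.
Implicit hydrogens by atom environment:
  5 × C: 2 H each → 10
  5 × C (aromatic): 1 H each → 5
  4 × C: 3 H each → 12
  3 × C: no H
  1 × C (aromatic): no H
  1 × Cl: no H
  1 × F: no H
  1 × N: 2 H
  1 × N (charge +1): no H
  Total hydrogens = 29.
Net charge +1.
Molecular formula: C18H29ClFN2+

C18H29ClFN2+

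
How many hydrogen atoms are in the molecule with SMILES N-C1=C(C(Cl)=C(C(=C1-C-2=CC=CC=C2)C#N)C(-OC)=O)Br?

10

Hydrogens are implicit in SMILES; fill each atom to its normal valence:
  7 × C (aromatic): no H
  5 × C (aromatic): 1 H each → 5
  2 × C: no H
  2 × O: no H
  1 × Br: no H
  1 × C: 3 H
  1 × Cl: no H
  1 × N: 2 H
  1 × N: no H
  Total hydrogens = 10.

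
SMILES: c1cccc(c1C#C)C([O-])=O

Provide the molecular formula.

C9H5O2-

Heavy atoms from the SMILES: 9 C, 2 O.
Implicit hydrogens by atom environment:
  4 × C (aromatic): 1 H each → 4
  2 × C (aromatic): no H
  2 × C: no H
  1 × C: 1 H
  1 × O: no H
  1 × O (charge -1): no H
  Total hydrogens = 5.
Net charge -1.
Molecular formula: C9H5O2-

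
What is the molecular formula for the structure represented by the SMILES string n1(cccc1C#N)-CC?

C7H8N2

Heavy atoms from the SMILES: 7 C, 2 N.
Implicit hydrogens by atom environment:
  3 × C (aromatic): 1 H each → 3
  1 × C: 3 H
  1 × C: 2 H
  1 × C (aromatic): no H
  1 × C: no H
  1 × N (aromatic): no H
  1 × N: no H
  Total hydrogens = 8.
Molecular formula: C7H8N2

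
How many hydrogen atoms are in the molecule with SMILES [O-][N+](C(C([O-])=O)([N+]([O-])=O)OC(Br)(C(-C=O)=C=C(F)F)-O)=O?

2

Hydrogens are implicit in SMILES; fill each atom to its normal valence:
  6 × C: no H
  5 × O: no H
  3 × O (charge -1): no H
  2 × F: no H
  2 × N (charge +1): no H
  1 × Br: no H
  1 × C: 1 H
  1 × O: 1 H
  Total hydrogens = 2.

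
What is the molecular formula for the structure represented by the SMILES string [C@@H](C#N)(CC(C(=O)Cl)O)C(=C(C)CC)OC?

C11H16ClNO3

Heavy atoms from the SMILES: 11 C, 1 Cl, 1 N, 3 O.
Implicit hydrogens by atom environment:
  4 × C: no H
  3 × C: 3 H each → 9
  2 × C: 2 H each → 4
  2 × C: 1 H each → 2
  2 × O: no H
  1 × Cl: no H
  1 × N: no H
  1 × O: 1 H
  Total hydrogens = 16.
Molecular formula: C11H16ClNO3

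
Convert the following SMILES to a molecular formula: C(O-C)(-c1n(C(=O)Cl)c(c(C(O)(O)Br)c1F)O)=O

Heavy atoms from the SMILES: 1 Br, 8 C, 1 Cl, 1 F, 1 N, 6 O.
Implicit hydrogens by atom environment:
  4 × C (aromatic): no H
  3 × C: no H
  3 × O: 1 H each → 3
  3 × O: no H
  1 × Br: no H
  1 × C: 3 H
  1 × Cl: no H
  1 × F: no H
  1 × N (aromatic): no H
  Total hydrogens = 6.
Molecular formula: C8H6BrClFNO6

C8H6BrClFNO6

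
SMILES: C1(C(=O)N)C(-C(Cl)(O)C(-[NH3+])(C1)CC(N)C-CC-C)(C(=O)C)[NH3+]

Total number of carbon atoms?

The symbol for carbon appears 14 times in the SMILES. (Cl is a single chlorine, not C + l.)

14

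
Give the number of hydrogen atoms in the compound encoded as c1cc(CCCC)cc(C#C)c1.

Hydrogens are implicit in SMILES; fill each atom to its normal valence:
  4 × C (aromatic): 1 H each → 4
  3 × C: 2 H each → 6
  2 × C (aromatic): no H
  1 × C: 3 H
  1 × C: 1 H
  1 × C: no H
  Total hydrogens = 14.

14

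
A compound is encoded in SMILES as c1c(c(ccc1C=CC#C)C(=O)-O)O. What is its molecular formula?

C11H8O3

Heavy atoms from the SMILES: 11 C, 3 O.
Implicit hydrogens by atom environment:
  3 × C (aromatic): 1 H each → 3
  3 × C: 1 H each → 3
  3 × C (aromatic): no H
  2 × C: no H
  2 × O: 1 H each → 2
  1 × O: no H
  Total hydrogens = 8.
Molecular formula: C11H8O3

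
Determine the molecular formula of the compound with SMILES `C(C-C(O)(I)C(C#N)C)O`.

Heavy atoms from the SMILES: 6 C, 1 I, 1 N, 2 O.
Implicit hydrogens by atom environment:
  2 × C: 2 H each → 4
  2 × C: no H
  2 × O: 1 H each → 2
  1 × C: 3 H
  1 × C: 1 H
  1 × I: no H
  1 × N: no H
  Total hydrogens = 10.
Molecular formula: C6H10INO2

C6H10INO2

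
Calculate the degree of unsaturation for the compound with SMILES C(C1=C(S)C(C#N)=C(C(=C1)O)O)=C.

Molecular formula from the SMILES: C9H7NO2S.
DoU = (2C + 2 + N − H − X)/2 = (2·9 + 2 + 1 − 7 − 0)/2 = 14/2 = 7.
(Structurally: 1 ring(s) + 6 π bond(s) = 7.)

7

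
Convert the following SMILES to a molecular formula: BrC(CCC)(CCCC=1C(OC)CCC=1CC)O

Heavy atoms from the SMILES: 1 Br, 15 C, 2 O.
Implicit hydrogens by atom environment:
  8 × C: 2 H each → 16
  3 × C: 3 H each → 9
  3 × C: no H
  1 × Br: no H
  1 × C: 1 H
  1 × O: 1 H
  1 × O: no H
  Total hydrogens = 27.
Molecular formula: C15H27BrO2

C15H27BrO2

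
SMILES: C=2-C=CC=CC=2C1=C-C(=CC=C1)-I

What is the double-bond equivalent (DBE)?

Molecular formula from the SMILES: C12H9I.
DoU = (2C + 2 + N − H − X)/2 = (2·12 + 2 + 0 − 9 − 1)/2 = 16/2 = 8.
(Structurally: 2 ring(s) + 6 π bond(s) = 8.)

8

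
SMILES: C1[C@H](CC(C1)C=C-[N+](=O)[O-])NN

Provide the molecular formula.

C7H13N3O2

Heavy atoms from the SMILES: 7 C, 3 N, 2 O.
Implicit hydrogens by atom environment:
  4 × C: 1 H each → 4
  3 × C: 2 H each → 6
  1 × N: 2 H
  1 × N: 1 H
  1 × N (charge +1): no H
  1 × O: no H
  1 × O (charge -1): no H
  Total hydrogens = 13.
Molecular formula: C7H13N3O2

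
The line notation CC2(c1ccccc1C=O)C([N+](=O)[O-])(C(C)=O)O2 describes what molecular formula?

C12H11NO5

Heavy atoms from the SMILES: 12 C, 1 N, 5 O.
Implicit hydrogens by atom environment:
  4 × C (aromatic): 1 H each → 4
  4 × O: no H
  3 × C: no H
  2 × C: 3 H each → 6
  2 × C (aromatic): no H
  1 × C: 1 H
  1 × N (charge +1): no H
  1 × O (charge -1): no H
  Total hydrogens = 11.
Molecular formula: C12H11NO5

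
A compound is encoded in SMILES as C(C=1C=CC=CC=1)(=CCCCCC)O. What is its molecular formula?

C13H18O

Heavy atoms from the SMILES: 13 C, 1 O.
Implicit hydrogens by atom environment:
  5 × C (aromatic): 1 H each → 5
  4 × C: 2 H each → 8
  1 × C: 3 H
  1 × C: 1 H
  1 × C: no H
  1 × C (aromatic): no H
  1 × O: 1 H
  Total hydrogens = 18.
Molecular formula: C13H18O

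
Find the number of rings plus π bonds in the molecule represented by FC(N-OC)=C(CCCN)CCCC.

1

Molecular formula from the SMILES: C10H21FN2O.
DoU = (2C + 2 + N − H − X)/2 = (2·10 + 2 + 2 − 21 − 1)/2 = 2/2 = 1.
(Structurally: 0 ring(s) + 1 π bond(s) = 1.)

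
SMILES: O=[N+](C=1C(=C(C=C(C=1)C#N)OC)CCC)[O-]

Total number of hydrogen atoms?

Hydrogens are implicit in SMILES; fill each atom to its normal valence:
  4 × C (aromatic): no H
  2 × C: 3 H each → 6
  2 × C: 2 H each → 4
  2 × C (aromatic): 1 H each → 2
  2 × O: no H
  1 × C: no H
  1 × N (charge +1): no H
  1 × N: no H
  1 × O (charge -1): no H
  Total hydrogens = 12.

12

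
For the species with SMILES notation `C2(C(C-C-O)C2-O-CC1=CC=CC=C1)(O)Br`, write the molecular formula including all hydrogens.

C12H15BrO3

Heavy atoms from the SMILES: 1 Br, 12 C, 3 O.
Implicit hydrogens by atom environment:
  5 × C (aromatic): 1 H each → 5
  3 × C: 2 H each → 6
  2 × C: 1 H each → 2
  2 × O: 1 H each → 2
  1 × Br: no H
  1 × C: no H
  1 × C (aromatic): no H
  1 × O: no H
  Total hydrogens = 15.
Molecular formula: C12H15BrO3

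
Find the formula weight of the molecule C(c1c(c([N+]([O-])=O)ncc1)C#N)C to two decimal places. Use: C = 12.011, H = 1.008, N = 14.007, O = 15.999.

177.16

Molecular formula: C8H7N3O2.
M = 8×12.011 + 7×1.008 + 3×14.007 + 2×15.999 = 177.16 g/mol.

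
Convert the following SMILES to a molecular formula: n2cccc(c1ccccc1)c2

Heavy atoms from the SMILES: 11 C, 1 N.
Implicit hydrogens by atom environment:
  9 × C (aromatic): 1 H each → 9
  2 × C (aromatic): no H
  1 × N (aromatic): no H
  Total hydrogens = 9.
Molecular formula: C11H9N

C11H9N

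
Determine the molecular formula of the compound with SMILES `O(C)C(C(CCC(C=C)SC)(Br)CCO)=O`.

Heavy atoms from the SMILES: 1 Br, 11 C, 3 O, 1 S.
Implicit hydrogens by atom environment:
  5 × C: 2 H each → 10
  2 × C: 3 H each → 6
  2 × C: 1 H each → 2
  2 × C: no H
  2 × O: no H
  1 × Br: no H
  1 × O: 1 H
  1 × S: no H
  Total hydrogens = 19.
Molecular formula: C11H19BrO3S

C11H19BrO3S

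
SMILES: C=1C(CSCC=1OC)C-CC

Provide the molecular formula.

Heavy atoms from the SMILES: 9 C, 1 O, 1 S.
Implicit hydrogens by atom environment:
  4 × C: 2 H each → 8
  2 × C: 3 H each → 6
  2 × C: 1 H each → 2
  1 × C: no H
  1 × O: no H
  1 × S: no H
  Total hydrogens = 16.
Molecular formula: C9H16OS

C9H16OS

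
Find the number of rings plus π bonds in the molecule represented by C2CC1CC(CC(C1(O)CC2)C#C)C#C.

Molecular formula from the SMILES: C14H18O.
DoU = (2C + 2 + N − H − X)/2 = (2·14 + 2 + 0 − 18 − 0)/2 = 12/2 = 6.
(Structurally: 2 ring(s) + 4 π bond(s) = 6.)

6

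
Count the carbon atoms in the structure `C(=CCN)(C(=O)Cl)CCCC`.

8

The symbol for carbon appears 8 times in the SMILES. (Cl is a single chlorine, not C + l.)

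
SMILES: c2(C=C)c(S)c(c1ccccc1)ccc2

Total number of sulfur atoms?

The symbol for sulfur appears 1 time in the SMILES.

1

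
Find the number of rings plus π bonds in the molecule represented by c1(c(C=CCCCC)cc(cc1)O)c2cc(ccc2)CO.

9

Molecular formula from the SMILES: C19H22O2.
DoU = (2C + 2 + N − H − X)/2 = (2·19 + 2 + 0 − 22 − 0)/2 = 18/2 = 9.
(Structurally: 2 ring(s) + 7 π bond(s) = 9.)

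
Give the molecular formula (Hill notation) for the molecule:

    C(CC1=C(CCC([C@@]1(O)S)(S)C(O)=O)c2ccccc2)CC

C17H22O3S2

Heavy atoms from the SMILES: 17 C, 3 O, 2 S.
Implicit hydrogens by atom environment:
  5 × C: 2 H each → 10
  5 × C (aromatic): 1 H each → 5
  5 × C: no H
  2 × O: 1 H each → 2
  2 × S: 1 H each → 2
  1 × C: 3 H
  1 × C (aromatic): no H
  1 × O: no H
  Total hydrogens = 22.
Molecular formula: C17H22O3S2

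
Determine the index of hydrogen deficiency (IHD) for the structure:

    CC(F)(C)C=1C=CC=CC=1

4

Molecular formula from the SMILES: C9H11F.
DoU = (2C + 2 + N − H − X)/2 = (2·9 + 2 + 0 − 11 − 1)/2 = 8/2 = 4.
(Structurally: 1 ring(s) + 3 π bond(s) = 4.)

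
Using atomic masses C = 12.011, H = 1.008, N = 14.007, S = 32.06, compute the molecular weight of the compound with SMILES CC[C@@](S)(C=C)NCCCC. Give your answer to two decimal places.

Molecular formula: C9H19NS.
M = 9×12.011 + 19×1.008 + 1×14.007 + 1×32.06 = 173.32 g/mol.

173.32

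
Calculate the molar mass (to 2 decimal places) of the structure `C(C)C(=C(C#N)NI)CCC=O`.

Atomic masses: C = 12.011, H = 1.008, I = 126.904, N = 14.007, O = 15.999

Molecular formula: C8H11IN2O.
M = 8×12.011 + 11×1.008 + 1×126.904 + 2×14.007 + 1×15.999 = 278.09 g/mol.

278.09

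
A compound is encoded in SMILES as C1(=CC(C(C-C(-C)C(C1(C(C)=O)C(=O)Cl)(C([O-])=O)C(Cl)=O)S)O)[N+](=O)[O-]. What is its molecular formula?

C14H14Cl2NO8S-

Heavy atoms from the SMILES: 14 C, 2 Cl, 1 N, 8 O, 1 S.
Implicit hydrogens by atom environment:
  7 × C: no H
  5 × O: no H
  4 × C: 1 H each → 4
  2 × C: 3 H each → 6
  2 × Cl: no H
  2 × O (charge -1): no H
  1 × C: 2 H
  1 × N (charge +1): no H
  1 × O: 1 H
  1 × S: 1 H
  Total hydrogens = 14.
Net charge -1.
Molecular formula: C14H14Cl2NO8S-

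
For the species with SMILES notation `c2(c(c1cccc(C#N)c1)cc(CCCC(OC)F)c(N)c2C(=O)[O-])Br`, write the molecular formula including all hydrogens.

Heavy atoms from the SMILES: 1 Br, 19 C, 1 F, 2 N, 3 O.
Implicit hydrogens by atom environment:
  7 × C (aromatic): no H
  5 × C (aromatic): 1 H each → 5
  3 × C: 2 H each → 6
  2 × C: no H
  2 × O: no H
  1 × Br: no H
  1 × C: 3 H
  1 × C: 1 H
  1 × F: no H
  1 × N: 2 H
  1 × N: no H
  1 × O (charge -1): no H
  Total hydrogens = 17.
Net charge -1.
Molecular formula: C19H17BrFN2O3-

C19H17BrFN2O3-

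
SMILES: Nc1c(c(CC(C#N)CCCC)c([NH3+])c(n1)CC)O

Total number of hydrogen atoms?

Hydrogens are implicit in SMILES; fill each atom to its normal valence:
  5 × C: 2 H each → 10
  5 × C (aromatic): no H
  2 × C: 3 H each → 6
  1 × C: 1 H
  1 × C: no H
  1 × N (charge +1): 3 H
  1 × N: 2 H
  1 × N (aromatic): no H
  1 × N: no H
  1 × O: 1 H
  Total hydrogens = 23.

23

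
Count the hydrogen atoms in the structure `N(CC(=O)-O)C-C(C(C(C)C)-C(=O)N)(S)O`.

Hydrogens are implicit in SMILES; fill each atom to its normal valence:
  3 × C: no H
  2 × C: 3 H each → 6
  2 × C: 2 H each → 4
  2 × C: 1 H each → 2
  2 × O: 1 H each → 2
  2 × O: no H
  1 × N: 2 H
  1 × N: 1 H
  1 × S: 1 H
  Total hydrogens = 18.

18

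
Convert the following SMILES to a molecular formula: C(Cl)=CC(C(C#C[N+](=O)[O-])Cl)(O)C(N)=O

Heavy atoms from the SMILES: 7 C, 2 Cl, 2 N, 4 O.
Implicit hydrogens by atom environment:
  4 × C: no H
  3 × C: 1 H each → 3
  2 × Cl: no H
  2 × O: no H
  1 × N: 2 H
  1 × N (charge +1): no H
  1 × O: 1 H
  1 × O (charge -1): no H
  Total hydrogens = 6.
Molecular formula: C7H6Cl2N2O4

C7H6Cl2N2O4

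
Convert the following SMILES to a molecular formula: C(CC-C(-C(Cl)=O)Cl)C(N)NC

C7H14Cl2N2O

Heavy atoms from the SMILES: 7 C, 2 Cl, 2 N, 1 O.
Implicit hydrogens by atom environment:
  3 × C: 2 H each → 6
  2 × C: 1 H each → 2
  2 × Cl: no H
  1 × C: 3 H
  1 × C: no H
  1 × N: 2 H
  1 × N: 1 H
  1 × O: no H
  Total hydrogens = 14.
Molecular formula: C7H14Cl2N2O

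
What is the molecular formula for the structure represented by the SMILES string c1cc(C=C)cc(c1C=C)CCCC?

C14H18

Heavy atoms from the SMILES: 14 C.
Implicit hydrogens by atom environment:
  5 × C: 2 H each → 10
  3 × C (aromatic): 1 H each → 3
  3 × C (aromatic): no H
  2 × C: 1 H each → 2
  1 × C: 3 H
  Total hydrogens = 18.
Molecular formula: C14H18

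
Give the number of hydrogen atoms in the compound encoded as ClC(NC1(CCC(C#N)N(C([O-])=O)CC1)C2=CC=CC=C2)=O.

Hydrogens are implicit in SMILES; fill each atom to its normal valence:
  5 × C (aromatic): 1 H each → 5
  4 × C: 2 H each → 8
  4 × C: no H
  2 × N: no H
  2 × O: no H
  1 × C: 1 H
  1 × C (aromatic): no H
  1 × Cl: no H
  1 × N: 1 H
  1 × O (charge -1): no H
  Total hydrogens = 15.

15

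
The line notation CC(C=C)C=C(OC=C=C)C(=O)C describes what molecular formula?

C11H14O2

Heavy atoms from the SMILES: 11 C, 2 O.
Implicit hydrogens by atom environment:
  4 × C: 1 H each → 4
  3 × C: no H
  2 × C: 3 H each → 6
  2 × C: 2 H each → 4
  2 × O: no H
  Total hydrogens = 14.
Molecular formula: C11H14O2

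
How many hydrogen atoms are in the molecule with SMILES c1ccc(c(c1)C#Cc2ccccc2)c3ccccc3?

14

Hydrogens are implicit in SMILES; fill each atom to its normal valence:
  14 × C (aromatic): 1 H each → 14
  4 × C (aromatic): no H
  2 × C: no H
  Total hydrogens = 14.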